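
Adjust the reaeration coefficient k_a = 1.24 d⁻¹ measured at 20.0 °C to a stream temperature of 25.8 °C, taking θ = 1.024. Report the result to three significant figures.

k_a(T₂) = k_a(T₁) · θ^(T₂−T₁) = 1.24 × 1.024^(25.8−20.0)
= 1.24 × 1.024^5.80 = 1.24 × 1.147 = 1.423 d⁻¹.

k_a ≈ 1.42 d⁻¹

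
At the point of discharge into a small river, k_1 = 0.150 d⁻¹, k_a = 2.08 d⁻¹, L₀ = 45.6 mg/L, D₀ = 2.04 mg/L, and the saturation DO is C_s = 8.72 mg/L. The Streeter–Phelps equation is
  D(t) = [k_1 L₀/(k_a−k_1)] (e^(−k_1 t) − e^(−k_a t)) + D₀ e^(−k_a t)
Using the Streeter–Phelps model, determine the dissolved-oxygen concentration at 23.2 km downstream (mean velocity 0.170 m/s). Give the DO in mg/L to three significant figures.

Travel time t = x/v = 23.2 km / (0.170 m/s) = 23200 m / 0.170 m/s = 136500 s = 1.580 d.
k_1 L₀/(k_a−k_1) = 0.150×45.6/(2.08−0.150) = 6.840/1.930 = 3.544 mg/L.
e^(−k_1 t) = e^(−0.150×1.580) = 0.7890; e^(−k_a t) = e^(−2.08×1.580) = 0.03743.
D = 3.544 × (0.7890 − 0.03743) + 2.04 × 0.03743 = 2.664 + 0.07635 = 2.740 mg/L.
DO = C_s − D = 8.72 − 2.740 = 5.980 mg/L.

DO ≈ 5.98 mg/L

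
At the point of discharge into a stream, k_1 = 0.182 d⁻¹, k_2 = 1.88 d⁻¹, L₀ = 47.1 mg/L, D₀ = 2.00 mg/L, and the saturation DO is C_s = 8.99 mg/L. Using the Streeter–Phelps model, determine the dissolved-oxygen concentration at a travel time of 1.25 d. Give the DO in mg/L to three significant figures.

k_1 L₀/(k_2−k_1) = 0.182×47.1/(1.88−0.182) = 8.572/1.698 = 5.048 mg/L.
e^(−k_1 t) = e^(−0.182×1.250) = 0.7965; e^(−k_2 t) = e^(−1.88×1.250) = 0.09537.
D = 5.048 × (0.7965 − 0.09537) + 2.00 × 0.09537 = 3.540 + 0.1907 = 3.730 mg/L.
DO = C_s − D = 8.99 − 3.730 = 5.260 mg/L.

DO ≈ 5.26 mg/L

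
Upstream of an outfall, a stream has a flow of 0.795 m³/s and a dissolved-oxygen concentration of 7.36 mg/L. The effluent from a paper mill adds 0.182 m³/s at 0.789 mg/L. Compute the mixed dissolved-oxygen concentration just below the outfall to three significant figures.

Flow-weighted mixing: C = (Q_r C_r + Q_w C_w)/(Q_r + Q_w)
= (0.795×7.36 + 0.182×0.789)/(0.795 + 0.182) = 5.995/0.9770 = 6.136 mg/L.

6.14 mg/L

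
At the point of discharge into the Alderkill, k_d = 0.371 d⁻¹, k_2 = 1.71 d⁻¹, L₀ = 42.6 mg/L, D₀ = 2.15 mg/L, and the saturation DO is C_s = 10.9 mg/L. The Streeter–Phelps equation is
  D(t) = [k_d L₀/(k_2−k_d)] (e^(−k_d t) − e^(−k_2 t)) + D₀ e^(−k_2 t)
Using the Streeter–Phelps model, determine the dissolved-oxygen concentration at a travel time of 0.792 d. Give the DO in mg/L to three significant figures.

k_d L₀/(k_2−k_d) = 0.371×42.6/(1.71−0.371) = 15.80/1.339 = 11.80 mg/L.
e^(−k_d t) = e^(−0.371×0.7920) = 0.7454; e^(−k_2 t) = e^(−1.71×0.7920) = 0.2581.
D = 11.80 × (0.7454 − 0.2581) + 2.15 × 0.2581 = 5.751 + 0.5550 = 6.306 mg/L.
DO = C_s − D = 10.9 − 6.306 = 4.594 mg/L.

DO ≈ 4.59 mg/L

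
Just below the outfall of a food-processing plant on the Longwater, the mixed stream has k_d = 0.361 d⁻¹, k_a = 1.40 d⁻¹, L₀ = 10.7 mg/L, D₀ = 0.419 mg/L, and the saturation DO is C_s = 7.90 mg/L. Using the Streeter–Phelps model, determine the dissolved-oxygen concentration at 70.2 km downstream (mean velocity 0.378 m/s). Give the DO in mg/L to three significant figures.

Travel time t = x/v = 70.2 km / (0.378 m/s) = 70200 m / 0.378 m/s = 185700 s = 2.149 d.
k_d L₀/(k_a−k_d) = 0.361×10.7/(1.40−0.361) = 3.863/1.039 = 3.718 mg/L.
e^(−k_d t) = e^(−0.361×2.149) = 0.4603; e^(−k_a t) = e^(−1.40×2.149) = 0.04933.
D = 3.718 × (0.4603 − 0.04933) + 0.419 × 0.04933 = 1.528 + 0.02067 = 1.548 mg/L.
DO = C_s − D = 7.90 − 1.548 = 6.352 mg/L.

DO ≈ 6.35 mg/L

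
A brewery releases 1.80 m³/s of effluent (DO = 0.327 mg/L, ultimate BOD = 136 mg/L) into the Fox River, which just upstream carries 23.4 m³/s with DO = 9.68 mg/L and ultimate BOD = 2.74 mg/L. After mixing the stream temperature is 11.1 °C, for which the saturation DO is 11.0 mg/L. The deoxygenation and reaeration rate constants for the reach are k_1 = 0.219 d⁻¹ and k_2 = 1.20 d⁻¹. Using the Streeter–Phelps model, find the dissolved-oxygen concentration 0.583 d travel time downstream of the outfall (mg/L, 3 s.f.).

DO ≈ 8.96 mg/L

Mixed DO = (23.4×9.68 + 1.80×0.327)/(23.4+1.80) = 227.1/25.20 = 9.012 mg/L.
Mixed L₀ = (23.4×2.74 + 1.80×136)/(25.20) = 308.9/25.20 = 12.26 mg/L.
Initial deficit D₀ = C_s − DO₀ = 11.0 − 9.012 = 1.988 mg/L.
D(0.583) = [0.219×12.26/(1.20−0.219)](e^(−0.219×0.583) − e^(−1.20×0.583)) + 1.988 e^(−1.20×0.583)
= 2.737 × (0.8801 − 0.4968) + 1.988 × 0.4968 = 2.037 mg/L.
DO = 11.0 − 2.037 = 8.963 mg/L.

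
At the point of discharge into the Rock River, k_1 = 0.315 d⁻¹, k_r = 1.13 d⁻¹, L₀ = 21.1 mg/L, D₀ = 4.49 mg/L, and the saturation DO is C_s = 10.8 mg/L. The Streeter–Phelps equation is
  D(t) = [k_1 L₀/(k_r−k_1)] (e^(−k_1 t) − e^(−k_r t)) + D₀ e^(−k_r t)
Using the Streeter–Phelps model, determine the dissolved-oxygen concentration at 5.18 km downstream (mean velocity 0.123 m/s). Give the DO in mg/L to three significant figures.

Travel time t = x/v = 5.18 km / (0.123 m/s) = 5180 m / 0.123 m/s = 42110 s = 0.4874 d.
k_1 L₀/(k_r−k_1) = 0.315×21.1/(1.13−0.315) = 6.647/0.8150 = 8.155 mg/L.
e^(−k_1 t) = e^(−0.315×0.4874) = 0.8577; e^(−k_r t) = e^(−1.13×0.4874) = 0.5765.
D = 8.155 × (0.8577 − 0.5765) + 4.49 × 0.5765 = 2.293 + 2.588 = 4.881 mg/L.
DO = C_s − D = 10.8 − 4.881 = 5.919 mg/L.

DO ≈ 5.92 mg/L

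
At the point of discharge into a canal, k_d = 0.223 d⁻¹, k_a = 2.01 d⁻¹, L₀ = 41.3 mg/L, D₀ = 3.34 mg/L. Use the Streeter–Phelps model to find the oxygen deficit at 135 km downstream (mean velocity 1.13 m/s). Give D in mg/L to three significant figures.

D ≈ 3.67 mg/L

Travel time t = x/v = 135 km / (1.13 m/s) = 135000 m / 1.13 m/s = 119500 s = 1.383 d.
k_d L₀/(k_a−k_d) = 0.223×41.3/(2.01−0.223) = 9.210/1.787 = 5.154 mg/L.
e^(−k_d t) = e^(−0.223×1.383) = 0.7347; e^(−k_a t) = e^(−2.01×1.383) = 0.06208.
D = 5.154 × (0.7347 − 0.06208) + 3.34 × 0.06208 = 3.466 + 0.2074 = 3.674 mg/L.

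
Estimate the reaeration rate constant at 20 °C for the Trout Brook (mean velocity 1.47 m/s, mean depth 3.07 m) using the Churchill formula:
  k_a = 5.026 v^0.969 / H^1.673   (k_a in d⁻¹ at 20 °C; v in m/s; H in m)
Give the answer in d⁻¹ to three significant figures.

k_a = 5.026 × 1.47^0.969 / 3.07^1.673 = 5.026 × 1.453 / 6.531 = 1.118 d⁻¹.

k_a ≈ 1.12 d⁻¹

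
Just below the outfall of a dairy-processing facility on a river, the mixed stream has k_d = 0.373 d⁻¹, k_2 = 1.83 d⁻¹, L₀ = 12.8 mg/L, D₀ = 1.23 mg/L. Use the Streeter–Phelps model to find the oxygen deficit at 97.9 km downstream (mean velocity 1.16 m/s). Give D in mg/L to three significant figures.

D ≈ 1.93 mg/L

Travel time t = x/v = 97.9 km / (1.16 m/s) = 97900 m / 1.16 m/s = 84400 s = 0.9768 d.
k_d L₀/(k_2−k_d) = 0.373×12.8/(1.83−0.373) = 4.774/1.457 = 3.277 mg/L.
e^(−k_d t) = e^(−0.373×0.9768) = 0.6946; e^(−k_2 t) = e^(−1.83×0.9768) = 0.1674.
D = 3.277 × (0.6946 − 0.1674) + 1.23 × 0.1674 = 1.728 + 0.2059 = 1.934 mg/L.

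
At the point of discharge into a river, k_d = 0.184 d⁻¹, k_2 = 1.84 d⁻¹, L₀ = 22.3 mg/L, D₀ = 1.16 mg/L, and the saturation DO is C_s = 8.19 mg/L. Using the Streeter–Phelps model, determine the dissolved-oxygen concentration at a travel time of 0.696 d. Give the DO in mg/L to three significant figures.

k_d L₀/(k_2−k_d) = 0.184×22.3/(1.84−0.184) = 4.103/1.656 = 2.478 mg/L.
e^(−k_d t) = e^(−0.184×0.6960) = 0.8798; e^(−k_2 t) = e^(−1.84×0.6960) = 0.2779.
D = 2.478 × (0.8798 − 0.2779) + 1.16 × 0.2779 = 1.491 + 0.3223 = 1.814 mg/L.
DO = C_s − D = 8.19 − 1.814 = 6.376 mg/L.

DO ≈ 6.38 mg/L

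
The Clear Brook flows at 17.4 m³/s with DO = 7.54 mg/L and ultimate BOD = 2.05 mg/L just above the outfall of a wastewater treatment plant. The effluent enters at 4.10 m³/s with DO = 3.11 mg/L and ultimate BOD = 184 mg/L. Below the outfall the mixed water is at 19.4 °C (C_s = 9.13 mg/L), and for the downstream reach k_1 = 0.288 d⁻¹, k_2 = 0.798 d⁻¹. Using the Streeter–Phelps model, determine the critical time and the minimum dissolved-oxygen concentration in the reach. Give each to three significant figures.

Mixed DO = (17.4×7.54 + 4.10×3.11)/(17.4+4.10) = 143.9/21.50 = 6.695 mg/L.
Mixed L₀ = (17.4×2.05 + 4.10×184)/(21.50) = 790.1/21.50 = 36.75 mg/L.
Initial deficit D₀ = C_s − DO₀ = 9.13 − 6.695 = 2.435 mg/L.
t_c = (1/0.5100) ln[(0.798/0.288)(1 − 2.435×0.5100/(0.288×36.75))] = 1.961 × ln(2.446) = 1.754 d.
D_c = (0.288/0.798) × 36.75 × e^(−0.288×1.754) = 0.3609 × 36.75 × 0.6035 = 8.004 mg/L.
Minimum DO = 9.13 − 8.004 = 1.126 mg/L.

t_c ≈ 1.75 d; minimum DO ≈ 1.13 mg/L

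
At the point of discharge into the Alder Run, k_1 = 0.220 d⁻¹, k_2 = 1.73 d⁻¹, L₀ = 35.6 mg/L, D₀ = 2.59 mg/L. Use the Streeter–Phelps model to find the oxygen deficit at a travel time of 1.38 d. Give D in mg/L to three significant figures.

D ≈ 3.59 mg/L

k_1 L₀/(k_2−k_1) = 0.220×35.6/(1.73−0.220) = 7.832/1.510 = 5.187 mg/L.
e^(−k_1 t) = e^(−0.220×1.380) = 0.7382; e^(−k_2 t) = e^(−1.73×1.380) = 0.09187.
D = 5.187 × (0.7382 − 0.09187) + 2.59 × 0.09187 = 3.352 + 0.2379 = 3.590 mg/L.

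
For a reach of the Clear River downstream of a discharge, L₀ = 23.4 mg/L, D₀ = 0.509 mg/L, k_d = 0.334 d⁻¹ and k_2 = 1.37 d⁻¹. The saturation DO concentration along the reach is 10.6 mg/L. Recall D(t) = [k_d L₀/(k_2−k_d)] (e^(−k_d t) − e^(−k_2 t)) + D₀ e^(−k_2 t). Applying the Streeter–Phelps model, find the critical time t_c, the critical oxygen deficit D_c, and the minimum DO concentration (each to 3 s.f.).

t_c = [1/(k_2−k_d)] ln[(k_2/k_d)(1 − D₀(k_2−k_d)/(k_d L₀))]
= [1/(1.37−0.334)] ln[(1.37/0.334)(1 − 0.509×1.036/(0.334×23.4))]
= (1/1.036) ln[4.102 × 0.9325] = 0.9653 × ln(3.825) = 0.9653 × 1.342 = 1.295 d.
D_c = (k_d/k_2) L₀ e^(−k_d t_c) = (0.334/1.37) × 23.4 × e^(−0.334×1.295) = 0.2438 × 23.4 × 0.6489 = 3.702 mg/L.
Minimum DO = C_s − D_c = 10.6 − 3.702 = 6.898 mg/L.

t_c ≈ 1.29 d; D_c ≈ 3.70 mg/L; min DO ≈ 6.90 mg/L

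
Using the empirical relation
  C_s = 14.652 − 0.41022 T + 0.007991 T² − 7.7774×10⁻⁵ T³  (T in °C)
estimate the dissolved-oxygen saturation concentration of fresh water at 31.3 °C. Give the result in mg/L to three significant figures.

C_s = 14.652 − 0.41022×31.3 + 0.007991×31.3² − 7.7774×10⁻⁵×31.3³ = 7.256 mg/L.

C_s ≈ 7.26 mg/L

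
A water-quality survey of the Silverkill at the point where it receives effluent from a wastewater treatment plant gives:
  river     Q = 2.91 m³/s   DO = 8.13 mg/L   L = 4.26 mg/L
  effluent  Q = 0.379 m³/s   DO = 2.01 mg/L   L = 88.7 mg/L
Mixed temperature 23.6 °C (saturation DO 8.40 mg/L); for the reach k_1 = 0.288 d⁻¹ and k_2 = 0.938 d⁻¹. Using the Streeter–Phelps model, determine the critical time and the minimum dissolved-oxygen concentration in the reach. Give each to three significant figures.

t_c ≈ 1.55 d; minimum DO ≈ 5.65 mg/L

Mixed DO = (2.91×8.13 + 0.379×2.01)/(2.91+0.379) = 24.42/3.289 = 7.425 mg/L.
Mixed L₀ = (2.91×4.26 + 0.379×88.7)/(3.289) = 46.01/3.289 = 13.99 mg/L.
Initial deficit D₀ = C_s − DO₀ = 8.40 − 7.425 = 0.9752 mg/L.
t_c = (1/0.6500) ln[(0.938/0.288)(1 − 0.9752×0.6500/(0.288×13.99))] = 1.538 × ln(2.745) = 1.553 d.
D_c = (0.288/0.938) × 13.99 × e^(−0.288×1.553) = 0.3070 × 13.99 × 0.6393 = 2.746 mg/L.
Minimum DO = 8.40 − 2.746 = 5.654 mg/L.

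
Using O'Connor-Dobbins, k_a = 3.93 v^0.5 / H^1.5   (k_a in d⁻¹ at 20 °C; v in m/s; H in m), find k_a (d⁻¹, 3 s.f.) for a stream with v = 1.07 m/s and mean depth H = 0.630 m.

k_a ≈ 8.13 d⁻¹

k_a = 3.93 × 1.07^0.5 / 0.630^1.5 = 3.93 × 1.034 / 0.5000 = 8.130 d⁻¹.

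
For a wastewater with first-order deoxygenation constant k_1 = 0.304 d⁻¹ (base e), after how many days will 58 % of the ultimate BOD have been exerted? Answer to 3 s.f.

y/L₀ = 1 − e^(−k_1 t) = 0.58 ⇒ e^(−k_1 t) = 0.420
t = −ln(0.420) / 0.304 = 0.8675 / 0.304 = 2.854 d.

t ≈ 2.85 d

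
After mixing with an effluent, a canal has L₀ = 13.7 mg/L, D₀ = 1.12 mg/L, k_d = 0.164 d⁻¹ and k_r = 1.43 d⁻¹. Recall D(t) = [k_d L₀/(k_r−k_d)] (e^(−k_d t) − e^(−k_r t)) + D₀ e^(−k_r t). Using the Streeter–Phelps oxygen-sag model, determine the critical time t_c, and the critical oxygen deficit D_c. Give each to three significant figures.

t_c ≈ 0.923 d; D_c ≈ 1.35 mg/L

At the critical point dD/dt = 0, so k_d L₀ e^(−k_d t) = k_r D. Substituting D(t) from the Streeter–Phelps equation and solving for t gives
t_c = ln[(k_r/k_d)(1 − D₀(k_r−k_d)/(k_d L₀))] / (k_r−k_d).
Here k_r−k_d = 1.266 d⁻¹ and 1 − D₀(k_r−k_d)/(k_d L₀) = 1 − 1.12×1.266/(0.164×13.7) = 0.3689, so
t_c = ln(8.720 × 0.3689) / 1.266 = 1.168 / 1.266 = 0.9229 d.
L(t_c) = L₀ e^(−k_d t_c) = 13.7 × 0.8595 = 11.78 mg/L, and at the critical point k_r D_c = k_d L, so D_c = (0.164/1.43) × 11.78 = 1.351 mg/L.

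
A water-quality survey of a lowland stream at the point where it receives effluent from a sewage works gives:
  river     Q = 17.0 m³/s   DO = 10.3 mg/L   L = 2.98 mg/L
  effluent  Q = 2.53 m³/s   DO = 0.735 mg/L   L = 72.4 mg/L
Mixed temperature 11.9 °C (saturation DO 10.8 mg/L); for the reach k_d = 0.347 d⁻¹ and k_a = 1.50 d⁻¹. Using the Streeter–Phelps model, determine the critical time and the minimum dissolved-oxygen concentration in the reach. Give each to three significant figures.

Mixed DO = (17.0×10.3 + 2.53×0.735)/(17.0+2.53) = 177.0/19.53 = 9.061 mg/L.
Mixed L₀ = (17.0×2.98 + 2.53×72.4)/(19.53) = 233.8/19.53 = 11.97 mg/L.
Initial deficit D₀ = C_s − DO₀ = 10.8 − 9.061 = 1.739 mg/L.
t_c = (1/1.153) ln[(1.50/0.347)(1 − 1.739×1.153/(0.347×11.97))] = 0.8673 × ln(2.236) = 0.6981 d.
D_c = (0.347/1.50) × 11.97 × e^(−0.347×0.6981) = 0.2313 × 11.97 × 0.7849 = 2.174 mg/L.
Minimum DO = 10.8 − 2.174 = 8.626 mg/L.

t_c ≈ 0.698 d; minimum DO ≈ 8.63 mg/L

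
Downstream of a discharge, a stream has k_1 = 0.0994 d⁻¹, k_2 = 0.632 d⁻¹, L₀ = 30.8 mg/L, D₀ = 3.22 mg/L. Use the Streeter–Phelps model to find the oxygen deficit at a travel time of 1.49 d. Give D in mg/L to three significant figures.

k_1 L₀/(k_2−k_1) = 0.0994×30.8/(0.632−0.0994) = 3.062/0.5326 = 5.748 mg/L.
e^(−k_1 t) = e^(−0.0994×1.490) = 0.8623; e^(−k_2 t) = e^(−0.632×1.490) = 0.3900.
D = 5.748 × (0.8623 − 0.3900) + 3.22 × 0.3900 = 2.715 + 1.256 = 3.971 mg/L.

D ≈ 3.97 mg/L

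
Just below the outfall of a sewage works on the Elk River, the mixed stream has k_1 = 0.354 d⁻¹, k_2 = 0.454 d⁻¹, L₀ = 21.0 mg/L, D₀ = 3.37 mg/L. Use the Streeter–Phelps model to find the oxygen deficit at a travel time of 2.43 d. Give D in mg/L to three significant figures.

D ≈ 7.90 mg/L

k_1 L₀/(k_2−k_1) = 0.354×21.0/(0.454−0.354) = 7.434/0.1000 = 74.34 mg/L.
e^(−k_1 t) = e^(−0.354×2.430) = 0.4231; e^(−k_2 t) = e^(−0.454×2.430) = 0.3318.
D = 74.34 × (0.4231 − 0.3318) + 3.37 × 0.3318 = 6.785 + 1.118 = 7.903 mg/L.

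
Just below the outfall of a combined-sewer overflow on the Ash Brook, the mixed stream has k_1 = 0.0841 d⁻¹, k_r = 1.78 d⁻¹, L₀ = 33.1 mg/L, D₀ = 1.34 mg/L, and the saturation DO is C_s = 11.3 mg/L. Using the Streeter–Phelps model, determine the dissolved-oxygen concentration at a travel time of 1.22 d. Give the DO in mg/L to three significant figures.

DO ≈ 9.85 mg/L

k_1 L₀/(k_r−k_1) = 0.0841×33.1/(1.78−0.0841) = 2.784/1.696 = 1.641 mg/L.
e^(−k_1 t) = e^(−0.0841×1.220) = 0.9025; e^(−k_r t) = e^(−1.78×1.220) = 0.1140.
D = 1.641 × (0.9025 − 0.1140) + 1.34 × 0.1140 = 1.294 + 0.1528 = 1.447 mg/L.
DO = C_s − D = 11.3 − 1.447 = 9.853 mg/L.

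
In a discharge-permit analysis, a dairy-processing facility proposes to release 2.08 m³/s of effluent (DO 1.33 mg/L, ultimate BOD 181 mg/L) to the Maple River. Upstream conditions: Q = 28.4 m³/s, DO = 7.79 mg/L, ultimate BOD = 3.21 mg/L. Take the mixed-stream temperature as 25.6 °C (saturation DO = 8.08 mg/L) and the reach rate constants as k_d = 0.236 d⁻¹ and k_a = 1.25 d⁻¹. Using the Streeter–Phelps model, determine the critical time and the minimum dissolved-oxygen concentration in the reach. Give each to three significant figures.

t_c ≈ 1.42 d; minimum DO ≈ 6.01 mg/L

Mixed DO = (28.4×7.79 + 2.08×1.33)/(28.4+2.08) = 224.0/30.48 = 7.349 mg/L.
Mixed L₀ = (28.4×3.21 + 2.08×181)/(30.48) = 467.6/30.48 = 15.34 mg/L.
Initial deficit D₀ = C_s − DO₀ = 8.08 − 7.349 = 0.7308 mg/L.
t_c = (1/1.014) ln[(1.25/0.236)(1 − 0.7308×1.014/(0.236×15.34))] = 0.9862 × ln(4.213) = 1.418 d.
D_c = (0.236/1.25) × 15.34 × e^(−0.236×1.418) = 0.1888 × 15.34 × 0.7156 = 2.073 mg/L.
Minimum DO = 8.08 − 2.073 = 6.007 mg/L.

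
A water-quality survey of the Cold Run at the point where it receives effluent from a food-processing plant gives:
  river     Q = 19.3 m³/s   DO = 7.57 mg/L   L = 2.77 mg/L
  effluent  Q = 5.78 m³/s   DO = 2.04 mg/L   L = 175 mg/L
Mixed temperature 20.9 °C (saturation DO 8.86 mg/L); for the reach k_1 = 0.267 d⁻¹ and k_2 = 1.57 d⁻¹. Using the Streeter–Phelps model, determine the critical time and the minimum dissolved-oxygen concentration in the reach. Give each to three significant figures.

Mixed DO = (19.3×7.57 + 5.78×2.04)/(19.3+5.78) = 157.9/25.08 = 6.296 mg/L.
Mixed L₀ = (19.3×2.77 + 5.78×175)/(25.08) = 1065/25.08 = 42.46 mg/L.
Initial deficit D₀ = C_s − DO₀ = 8.86 − 6.296 = 2.564 mg/L.
t_c = (1/1.303) ln[(1.57/0.267)(1 − 2.564×1.303/(0.267×42.46))] = 0.7675 × ln(4.147) = 1.092 d.
D_c = (0.267/1.57) × 42.46 × e^(−0.267×1.092) = 0.1701 × 42.46 × 0.7472 = 5.396 mg/L.
Minimum DO = 8.86 − 5.396 = 3.464 mg/L.

t_c ≈ 1.09 d; minimum DO ≈ 3.46 mg/L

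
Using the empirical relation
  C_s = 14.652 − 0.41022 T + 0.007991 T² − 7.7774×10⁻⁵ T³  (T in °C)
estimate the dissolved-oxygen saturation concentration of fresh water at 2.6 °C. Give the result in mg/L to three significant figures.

C_s = 14.652 − 0.41022×2.6 + 0.007991×2.6² − 7.7774×10⁻⁵×2.6³ = 13.64 mg/L.

C_s ≈ 13.6 mg/L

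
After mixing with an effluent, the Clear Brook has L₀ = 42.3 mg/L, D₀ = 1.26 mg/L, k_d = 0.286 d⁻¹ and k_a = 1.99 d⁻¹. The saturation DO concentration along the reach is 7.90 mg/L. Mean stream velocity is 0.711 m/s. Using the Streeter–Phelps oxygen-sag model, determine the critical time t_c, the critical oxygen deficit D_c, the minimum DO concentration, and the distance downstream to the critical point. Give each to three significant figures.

With k_a/k_d = 6.958 and 1 − D₀(k_a−k_d)/(k_d L₀) = 0.8225,
t_c = ln(6.958 × 0.8225) / (1.99 − 0.286) = ln(5.723) / 1.704 = 1.745/1.704 = 1.024 d.
D_c = (k_d/k_a) L₀ e^(−k_d t_c) = (0.286/1.99) × 42.3 × e^(−0.286×1.024) = 0.1437 × 42.3 × 0.7462 = 4.536 mg/L.
Minimum DO = C_s − D_c = 7.90 − 4.536 = 3.364 mg/L.
x_c = v t_c = 0.711 m/s × 1.024 d × 86400 s/d = 62890 m ≈ 62.9 km.

t_c ≈ 1.02 d; D_c ≈ 4.54 mg/L; min DO ≈ 3.36 mg/L; x_c ≈ 62.9 km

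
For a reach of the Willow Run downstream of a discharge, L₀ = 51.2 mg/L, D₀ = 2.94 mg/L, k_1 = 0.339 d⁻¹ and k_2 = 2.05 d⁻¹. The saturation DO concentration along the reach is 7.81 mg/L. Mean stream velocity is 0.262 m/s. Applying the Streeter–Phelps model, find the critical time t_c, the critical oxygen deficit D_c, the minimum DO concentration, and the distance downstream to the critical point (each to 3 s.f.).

With k_2/k_1 = 6.047 and 1 − D₀(k_2−k_1)/(k_1 L₀) = 0.7102,
t_c = ln(6.047 × 0.7102) / (2.05 − 0.339) = ln(4.295) / 1.711 = 1.457/1.711 = 0.8518 d.
D_c = (k_1/k_2) L₀ e^(−k_1 t_c) = (0.339/2.05) × 51.2 × e^(−0.339×0.8518) = 0.1654 × 51.2 × 0.7492 = 6.343 mg/L.
Minimum DO = C_s − D_c = 7.81 − 6.343 = 1.467 mg/L.
x_c = v t_c = 0.262 m/s × 0.8518 d × 86400 s/d = 19280 m ≈ 19.3 km.

t_c ≈ 0.852 d; D_c ≈ 6.34 mg/L; min DO ≈ 1.47 mg/L; x_c ≈ 19.3 km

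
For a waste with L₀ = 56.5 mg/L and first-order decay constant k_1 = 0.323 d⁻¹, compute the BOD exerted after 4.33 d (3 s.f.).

y ≈ 42.5 mg/L

y_t = L₀(1 − e^(−k_1 t)) = 56.5 × (1 − e^(−0.323×4.33))
= 56.5 × (1 − 0.2469) = 56.5 × 0.7531 = 42.55 mg/L.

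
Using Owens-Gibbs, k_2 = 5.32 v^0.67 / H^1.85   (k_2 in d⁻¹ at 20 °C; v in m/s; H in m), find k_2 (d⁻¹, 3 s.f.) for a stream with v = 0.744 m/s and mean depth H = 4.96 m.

k_2 = 5.32 × 0.744^0.67 / 4.96^1.85 = 5.32 × 0.8203 / 19.35 = 0.2255 d⁻¹.

k_2 ≈ 0.226 d⁻¹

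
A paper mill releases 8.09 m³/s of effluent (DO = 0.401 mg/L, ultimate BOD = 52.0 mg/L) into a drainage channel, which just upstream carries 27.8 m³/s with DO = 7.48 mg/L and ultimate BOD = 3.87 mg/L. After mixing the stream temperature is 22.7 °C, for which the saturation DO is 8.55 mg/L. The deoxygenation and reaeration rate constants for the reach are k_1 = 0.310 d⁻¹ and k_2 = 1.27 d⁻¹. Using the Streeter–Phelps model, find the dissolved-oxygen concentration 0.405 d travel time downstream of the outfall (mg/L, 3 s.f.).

Mixed DO = (27.8×7.48 + 8.09×0.401)/(27.8+8.09) = 211.2/35.89 = 5.884 mg/L.
Mixed L₀ = (27.8×3.87 + 8.09×52.0)/(35.89) = 528.3/35.89 = 14.72 mg/L.
Initial deficit D₀ = C_s − DO₀ = 8.55 − 5.884 = 2.666 mg/L.
D(0.405) = [0.310×14.72/(1.27−0.310)](e^(−0.310×0.405) − e^(−1.27×0.405)) + 2.666 e^(−1.27×0.405)
= 4.753 × (0.8820 − 0.5979) + 2.666 × 0.5979 = 2.944 mg/L.
DO = 8.55 − 2.944 = 5.606 mg/L.

DO ≈ 5.61 mg/L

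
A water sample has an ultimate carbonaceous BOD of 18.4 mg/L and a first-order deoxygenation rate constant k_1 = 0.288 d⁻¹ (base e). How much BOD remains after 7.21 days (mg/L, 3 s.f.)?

L_t = L₀ e^(−k_1 t) = 18.4 × e^(−0.288×7.21) = 18.4 × 0.1254 = 2.307 mg/L.

L ≈ 2.31 mg/L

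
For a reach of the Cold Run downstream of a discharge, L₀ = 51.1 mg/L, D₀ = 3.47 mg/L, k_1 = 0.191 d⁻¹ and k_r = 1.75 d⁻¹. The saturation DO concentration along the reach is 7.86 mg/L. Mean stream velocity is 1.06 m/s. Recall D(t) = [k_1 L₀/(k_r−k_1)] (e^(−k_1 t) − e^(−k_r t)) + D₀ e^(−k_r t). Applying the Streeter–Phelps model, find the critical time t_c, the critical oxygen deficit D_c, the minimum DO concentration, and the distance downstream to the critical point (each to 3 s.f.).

t_c ≈ 0.903 d; D_c ≈ 4.69 mg/L; min DO ≈ 3.17 mg/L; x_c ≈ 82.7 km

t_c = [1/(k_r−k_1)] ln[(k_r/k_1)(1 − D₀(k_r−k_1)/(k_1 L₀))]
= [1/(1.75−0.191)] ln[(1.75/0.191)(1 − 3.47×1.559/(0.191×51.1))]
= (1/1.559) ln[9.162 × 0.4457] = 0.6414 × ln(4.084) = 0.6414 × 1.407 = 0.9025 d.
D_c = (k_1/k_r) L₀ e^(−k_1 t_c) = (0.191/1.75) × 51.1 × e^(−0.191×0.9025) = 0.1091 × 51.1 × 0.8417 = 4.694 mg/L.
Minimum DO = C_s − D_c = 7.86 − 4.694 = 3.166 mg/L.
x_c = v t_c = 1.06 m/s × 0.9025 d × 86400 s/d = 82660 m ≈ 82.7 km.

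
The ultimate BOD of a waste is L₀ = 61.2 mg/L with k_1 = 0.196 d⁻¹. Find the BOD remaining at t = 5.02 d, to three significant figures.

L_t = L₀ e^(−k_1 t) = 61.2 × e^(−0.196×5.02) = 61.2 × 0.3738 = 22.88 mg/L.

L ≈ 22.9 mg/L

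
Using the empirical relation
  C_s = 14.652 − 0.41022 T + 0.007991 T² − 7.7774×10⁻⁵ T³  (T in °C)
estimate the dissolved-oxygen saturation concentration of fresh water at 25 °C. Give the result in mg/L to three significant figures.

C_s = 14.652 − 0.41022×25 + 0.007991×25² − 7.7774×10⁻⁵×25³ = 8.176 mg/L.

C_s ≈ 8.18 mg/L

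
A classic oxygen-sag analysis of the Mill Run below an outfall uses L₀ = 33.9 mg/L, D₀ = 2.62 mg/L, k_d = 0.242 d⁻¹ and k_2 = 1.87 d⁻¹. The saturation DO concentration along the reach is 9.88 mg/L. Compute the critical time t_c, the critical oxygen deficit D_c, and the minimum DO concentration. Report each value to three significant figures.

t_c ≈ 0.805 d; D_c ≈ 3.61 mg/L; min DO ≈ 6.27 mg/L

At the critical point dD/dt = 0, so k_d L₀ e^(−k_d t) = k_2 D. Substituting D(t) from the Streeter–Phelps equation and solving for t gives
t_c = ln[(k_2/k_d)(1 − D₀(k_2−k_d)/(k_d L₀))] / (k_2−k_d).
Here k_2−k_d = 1.628 d⁻¹ and 1 − D₀(k_2−k_d)/(k_d L₀) = 1 − 2.62×1.628/(0.242×33.9) = 0.4801, so
t_c = ln(7.727 × 0.4801) / 1.628 = 1.311 / 1.628 = 0.8052 d.
L(t_c) = L₀ e^(−k_d t_c) = 33.9 × 0.8229 = 27.90 mg/L, and at the critical point k_2 D_c = k_d L, so D_c = (0.242/1.87) × 27.90 = 3.610 mg/L.
Minimum DO = C_s − D_c = 9.88 − 3.610 = 6.270 mg/L.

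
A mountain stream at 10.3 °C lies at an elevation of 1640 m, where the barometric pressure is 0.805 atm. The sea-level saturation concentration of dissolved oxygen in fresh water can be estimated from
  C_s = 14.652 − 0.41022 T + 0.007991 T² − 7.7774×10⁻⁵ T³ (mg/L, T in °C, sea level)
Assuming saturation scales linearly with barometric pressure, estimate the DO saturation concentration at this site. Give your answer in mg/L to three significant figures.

C_s ≈ 9.01 mg/L

At sea level: C_s = 14.652 − 0.41022×10.3 + 0.007991×10.3² − 7.7774×10⁻⁵×10.3³ = 11.19 mg/L.
Pressure correction: C_s' = 11.19 × 0.805 = 9.008 mg/L.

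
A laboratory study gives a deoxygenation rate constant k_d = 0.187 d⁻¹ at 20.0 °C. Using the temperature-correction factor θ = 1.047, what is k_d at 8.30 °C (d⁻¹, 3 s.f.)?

k_d(T₂) = k_d(T₁) · θ^(T₂−T₁) = 0.187 × 1.047^(8.30−20.0)
= 0.187 × 1.047^-11.7 = 0.187 × 0.5843 = 0.1093 d⁻¹.

k_d ≈ 0.109 d⁻¹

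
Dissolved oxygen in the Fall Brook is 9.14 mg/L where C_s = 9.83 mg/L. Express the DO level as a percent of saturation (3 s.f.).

93.0 % saturation

% saturation = C/C_s × 100 = 9.14/9.83 × 100 = 93.0 %.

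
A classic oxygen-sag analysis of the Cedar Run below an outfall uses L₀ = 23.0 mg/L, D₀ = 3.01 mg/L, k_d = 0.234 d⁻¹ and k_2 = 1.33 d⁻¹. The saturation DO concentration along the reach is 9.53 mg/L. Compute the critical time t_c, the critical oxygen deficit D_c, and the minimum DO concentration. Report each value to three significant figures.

At the critical point dD/dt = 0, so k_d L₀ e^(−k_d t) = k_2 D. Substituting D(t) from the Streeter–Phelps equation and solving for t gives
t_c = ln[(k_2/k_d)(1 − D₀(k_2−k_d)/(k_d L₀))] / (k_2−k_d).
Here k_2−k_d = 1.096 d⁻¹ and 1 − D₀(k_2−k_d)/(k_d L₀) = 1 − 3.01×1.096/(0.234×23.0) = 0.3870, so
t_c = ln(5.684 × 0.3870) / 1.096 = 0.7884 / 1.096 = 0.7193 d.
D_c = (k_d/k_2) L₀ e^(−k_d t_c) = (0.234/1.33) × 23.0 × e^(−0.234×0.7193) = 0.1759 × 23.0 × 0.8451 = 3.420 mg/L.
Minimum DO = C_s − D_c = 9.53 − 3.420 = 6.110 mg/L.

t_c ≈ 0.719 d; D_c ≈ 3.42 mg/L; min DO ≈ 6.11 mg/L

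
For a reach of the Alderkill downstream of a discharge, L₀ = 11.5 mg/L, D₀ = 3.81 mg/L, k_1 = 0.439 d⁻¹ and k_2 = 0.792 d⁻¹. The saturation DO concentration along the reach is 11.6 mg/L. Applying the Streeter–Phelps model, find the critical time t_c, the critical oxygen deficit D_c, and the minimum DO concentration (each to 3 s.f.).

t_c = [1/(k_2−k_1)] ln[(k_2/k_1)(1 − D₀(k_2−k_1)/(k_1 L₀))]
= [1/(0.792−0.439)] ln[(0.792/0.439)(1 − 3.81×0.3530/(0.439×11.5))]
= (1/0.3530) ln[1.804 × 0.7336] = 2.833 × ln(1.323) = 2.833 × 0.2803 = 0.7940 d.
L(t_c) = L₀ e^(−k_1 t_c) = 11.5 × 0.7057 = 8.116 mg/L, and at the critical point k_2 D_c = k_1 L, so D_c = (0.439/0.792) × 8.116 = 4.498 mg/L.
Minimum DO = C_s − D_c = 11.6 − 4.498 = 7.102 mg/L.

t_c ≈ 0.794 d; D_c ≈ 4.50 mg/L; min DO ≈ 7.10 mg/L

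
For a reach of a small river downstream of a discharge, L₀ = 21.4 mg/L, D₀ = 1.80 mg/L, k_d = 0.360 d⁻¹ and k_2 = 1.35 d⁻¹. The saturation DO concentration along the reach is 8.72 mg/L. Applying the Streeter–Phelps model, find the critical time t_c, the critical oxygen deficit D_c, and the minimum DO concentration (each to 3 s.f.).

t_c ≈ 1.07 d; D_c ≈ 3.88 mg/L; min DO ≈ 4.84 mg/L

At the critical point dD/dt = 0, so k_d L₀ e^(−k_d t) = k_2 D. Substituting D(t) from the Streeter–Phelps equation and solving for t gives
t_c = ln[(k_2/k_d)(1 − D₀(k_2−k_d)/(k_d L₀))] / (k_2−k_d).
Here k_2−k_d = 0.9900 d⁻¹ and 1 − D₀(k_2−k_d)/(k_d L₀) = 1 − 1.80×0.9900/(0.360×21.4) = 0.7687, so
t_c = ln(3.750 × 0.7687) / 0.9900 = 1.059 / 0.9900 = 1.069 d.
D_c = (k_d/k_2) L₀ e^(−k_d t_c) = (0.360/1.35) × 21.4 × e^(−0.360×1.069) = 0.2667 × 21.4 × 0.6805 = 3.883 mg/L.
Minimum DO = C_s − D_c = 8.72 − 3.883 = 4.837 mg/L.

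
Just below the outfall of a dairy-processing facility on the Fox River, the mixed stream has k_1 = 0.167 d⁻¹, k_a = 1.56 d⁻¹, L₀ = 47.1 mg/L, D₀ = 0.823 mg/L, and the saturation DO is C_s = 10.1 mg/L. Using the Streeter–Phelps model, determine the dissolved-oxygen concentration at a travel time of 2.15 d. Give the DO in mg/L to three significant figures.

k_1 L₀/(k_a−k_1) = 0.167×47.1/(1.56−0.167) = 7.866/1.393 = 5.647 mg/L.
e^(−k_1 t) = e^(−0.167×2.150) = 0.6983; e^(−k_a t) = e^(−1.56×2.150) = 0.03494.
D = 5.647 × (0.6983 − 0.03494) + 0.823 × 0.03494 = 3.746 + 0.02876 = 3.775 mg/L.
DO = C_s − D = 10.1 − 3.775 = 6.325 mg/L.

DO ≈ 6.33 mg/L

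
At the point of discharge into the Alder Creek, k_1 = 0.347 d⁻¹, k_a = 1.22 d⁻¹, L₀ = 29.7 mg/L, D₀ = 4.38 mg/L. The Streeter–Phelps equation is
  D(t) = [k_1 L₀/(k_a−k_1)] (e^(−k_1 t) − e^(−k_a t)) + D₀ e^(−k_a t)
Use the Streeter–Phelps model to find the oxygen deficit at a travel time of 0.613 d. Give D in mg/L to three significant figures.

k_1 L₀/(k_a−k_1) = 0.347×29.7/(1.22−0.347) = 10.31/0.8730 = 11.81 mg/L.
e^(−k_1 t) = e^(−0.347×0.6130) = 0.8084; e^(−k_a t) = e^(−1.22×0.6130) = 0.4734.
D = 11.81 × (0.8084 − 0.4734) + 4.38 × 0.4734 = 3.955 + 2.073 = 6.028 mg/L.

D ≈ 6.03 mg/L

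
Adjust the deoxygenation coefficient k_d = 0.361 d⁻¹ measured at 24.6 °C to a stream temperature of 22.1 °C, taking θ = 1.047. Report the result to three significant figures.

k_d ≈ 0.322 d⁻¹

k_d(T₂) = k_d(T₁) · θ^(T₂−T₁) = 0.361 × 1.047^(22.1−24.6)
= 0.361 × 1.047^-2.50 = 0.361 × 0.8915 = 0.3218 d⁻¹.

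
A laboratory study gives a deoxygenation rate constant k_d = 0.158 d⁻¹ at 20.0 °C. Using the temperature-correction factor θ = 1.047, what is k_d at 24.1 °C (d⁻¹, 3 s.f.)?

k_d(T₂) = k_d(T₁) · θ^(T₂−T₁) = 0.158 × 1.047^(24.1−20.0)
= 0.158 × 1.047^4.10 = 0.158 × 1.207 = 0.1907 d⁻¹.

k_d ≈ 0.191 d⁻¹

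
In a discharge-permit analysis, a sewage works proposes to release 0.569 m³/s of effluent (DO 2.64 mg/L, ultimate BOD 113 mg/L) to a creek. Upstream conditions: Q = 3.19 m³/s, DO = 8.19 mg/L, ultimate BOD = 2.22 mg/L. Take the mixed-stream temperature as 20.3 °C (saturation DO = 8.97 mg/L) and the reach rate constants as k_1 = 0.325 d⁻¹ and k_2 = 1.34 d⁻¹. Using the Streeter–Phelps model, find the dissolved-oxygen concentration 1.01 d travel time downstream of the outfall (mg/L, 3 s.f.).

DO ≈ 5.74 mg/L

Mixed DO = (3.19×8.19 + 0.569×2.64)/(3.19+0.569) = 27.63/3.759 = 7.350 mg/L.
Mixed L₀ = (3.19×2.22 + 0.569×113)/(3.759) = 71.38/3.759 = 18.99 mg/L.
Initial deficit D₀ = C_s − DO₀ = 8.97 − 7.350 = 1.620 mg/L.
D(1.01) = [0.325×18.99/(1.34−0.325)](e^(−0.325×1.01) − e^(−1.34×1.01)) + 1.620 e^(−1.34×1.01)
= 6.080 × (0.7202 − 0.2584) + 1.620 × 0.2584 = 3.227 mg/L.
DO = 8.97 − 3.227 = 5.743 mg/L.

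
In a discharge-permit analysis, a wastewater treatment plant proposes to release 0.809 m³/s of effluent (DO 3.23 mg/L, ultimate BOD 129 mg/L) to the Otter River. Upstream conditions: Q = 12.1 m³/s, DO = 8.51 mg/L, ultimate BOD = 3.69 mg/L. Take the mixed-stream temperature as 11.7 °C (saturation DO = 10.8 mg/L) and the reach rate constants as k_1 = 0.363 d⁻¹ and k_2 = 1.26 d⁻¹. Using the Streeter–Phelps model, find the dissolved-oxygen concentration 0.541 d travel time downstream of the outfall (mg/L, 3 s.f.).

Mixed DO = (12.1×8.51 + 0.809×3.23)/(12.1+0.809) = 105.6/12.91 = 8.179 mg/L.
Mixed L₀ = (12.1×3.69 + 0.809×129)/(12.91) = 149.0/12.91 = 11.54 mg/L.
Initial deficit D₀ = C_s − DO₀ = 10.8 − 8.179 = 2.621 mg/L.
D(0.541) = [0.363×11.54/(1.26−0.363)](e^(−0.363×0.541) − e^(−1.26×0.541)) + 2.621 e^(−1.26×0.541)
= 4.671 × (0.8217 − 0.5058) + 2.621 × 0.5058 = 2.801 mg/L.
DO = 10.8 − 2.801 = 7.999 mg/L.

DO ≈ 8.00 mg/L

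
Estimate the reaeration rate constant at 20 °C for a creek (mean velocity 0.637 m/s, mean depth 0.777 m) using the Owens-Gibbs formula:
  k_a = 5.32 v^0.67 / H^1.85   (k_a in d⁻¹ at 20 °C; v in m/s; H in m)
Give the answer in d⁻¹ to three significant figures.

k_a ≈ 6.27 d⁻¹

k_a = 5.32 × 0.637^0.67 / 0.777^1.85 = 5.32 × 0.7392 / 0.6270 = 6.272 d⁻¹.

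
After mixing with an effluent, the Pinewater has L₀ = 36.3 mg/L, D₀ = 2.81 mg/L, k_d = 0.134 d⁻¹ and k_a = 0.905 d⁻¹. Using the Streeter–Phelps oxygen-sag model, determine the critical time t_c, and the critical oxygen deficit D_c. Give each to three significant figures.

At the critical point dD/dt = 0, so k_d L₀ e^(−k_d t) = k_a D. Substituting D(t) from the Streeter–Phelps equation and solving for t gives
t_c = ln[(k_a/k_d)(1 − D₀(k_a−k_d)/(k_d L₀))] / (k_a−k_d).
Here k_a−k_d = 0.7710 d⁻¹ and 1 − D₀(k_a−k_d)/(k_d L₀) = 1 − 2.81×0.7710/(0.134×36.3) = 0.5546, so
t_c = ln(6.754 × 0.5546) / 0.7710 = 1.321 / 0.7710 = 1.713 d.
L(t_c) = L₀ e^(−k_d t_c) = 36.3 × 0.7949 = 28.86 mg/L, and at the critical point k_a D_c = k_d L, so D_c = (0.134/0.905) × 28.86 = 4.273 mg/L.

t_c ≈ 1.71 d; D_c ≈ 4.27 mg/L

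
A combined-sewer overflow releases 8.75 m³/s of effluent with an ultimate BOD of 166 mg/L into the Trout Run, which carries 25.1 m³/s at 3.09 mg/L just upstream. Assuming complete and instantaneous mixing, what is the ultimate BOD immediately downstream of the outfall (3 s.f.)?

45.2 mg/L

Flow-weighted mixing: C = (Q_r C_r + Q_w C_w)/(Q_r + Q_w)
= (25.1×3.09 + 8.75×166)/(25.1 + 8.75) = 1530/33.85 = 45.20 mg/L.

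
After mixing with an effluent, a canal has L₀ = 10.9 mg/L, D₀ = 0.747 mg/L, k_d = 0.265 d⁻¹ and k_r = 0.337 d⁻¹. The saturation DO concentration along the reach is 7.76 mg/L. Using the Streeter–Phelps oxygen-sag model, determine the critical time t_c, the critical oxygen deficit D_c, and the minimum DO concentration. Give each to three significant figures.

t_c ≈ 3.08 d; D_c ≈ 3.79 mg/L; min DO ≈ 3.97 mg/L

At the critical point dD/dt = 0, so k_d L₀ e^(−k_d t) = k_r D. Substituting D(t) from the Streeter–Phelps equation and solving for t gives
t_c = ln[(k_r/k_d)(1 − D₀(k_r−k_d)/(k_d L₀))] / (k_r−k_d).
Here k_r−k_d = 0.07200 d⁻¹ and 1 − D₀(k_r−k_d)/(k_d L₀) = 1 − 0.747×0.07200/(0.265×10.9) = 0.9814, so
t_c = ln(1.272 × 0.9814) / 0.07200 = 0.2216 / 0.07200 = 3.077 d.
L(t_c) = L₀ e^(−k_d t_c) = 10.9 × 0.4424 = 4.823 mg/L, and at the critical point k_r D_c = k_d L, so D_c = (0.265/0.337) × 4.823 = 3.792 mg/L.
Minimum DO = C_s − D_c = 7.76 − 3.792 = 3.968 mg/L.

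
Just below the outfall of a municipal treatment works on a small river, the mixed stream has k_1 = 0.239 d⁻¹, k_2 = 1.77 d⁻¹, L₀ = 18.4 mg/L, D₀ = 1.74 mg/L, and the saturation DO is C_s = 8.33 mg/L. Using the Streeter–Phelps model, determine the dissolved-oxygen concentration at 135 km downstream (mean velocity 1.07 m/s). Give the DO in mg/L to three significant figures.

DO ≈ 6.39 mg/L

Travel time t = x/v = 135 km / (1.07 m/s) = 135000 m / 1.07 m/s = 126200 s = 1.460 d.
k_1 L₀/(k_2−k_1) = 0.239×18.4/(1.77−0.239) = 4.398/1.531 = 2.872 mg/L.
e^(−k_1 t) = e^(−0.239×1.460) = 0.7054; e^(−k_2 t) = e^(−1.77×1.460) = 0.07542.
D = 2.872 × (0.7054 − 0.07542) + 1.74 × 0.07542 = 1.810 + 0.1312 = 1.941 mg/L.
DO = C_s − D = 8.33 − 1.941 = 6.389 mg/L.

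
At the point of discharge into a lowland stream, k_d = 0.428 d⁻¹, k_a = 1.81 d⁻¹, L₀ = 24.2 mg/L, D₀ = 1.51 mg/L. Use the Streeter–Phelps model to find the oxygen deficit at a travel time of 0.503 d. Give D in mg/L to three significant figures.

D ≈ 3.64 mg/L

k_d L₀/(k_a−k_d) = 0.428×24.2/(1.81−0.428) = 10.36/1.382 = 7.495 mg/L.
e^(−k_d t) = e^(−0.428×0.5030) = 0.8063; e^(−k_a t) = e^(−1.81×0.5030) = 0.4024.
D = 7.495 × (0.8063 − 0.4024) + 1.51 × 0.4024 = 3.028 + 0.6076 = 3.635 mg/L.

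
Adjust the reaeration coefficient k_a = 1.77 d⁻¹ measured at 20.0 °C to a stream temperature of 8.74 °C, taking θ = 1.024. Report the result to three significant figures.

k_a ≈ 1.36 d⁻¹

k_a(T₂) = k_a(T₁) · θ^(T₂−T₁) = 1.77 × 1.024^(8.74−20.0)
= 1.77 × 1.024^-11.3 = 1.77 × 0.7656 = 1.355 d⁻¹.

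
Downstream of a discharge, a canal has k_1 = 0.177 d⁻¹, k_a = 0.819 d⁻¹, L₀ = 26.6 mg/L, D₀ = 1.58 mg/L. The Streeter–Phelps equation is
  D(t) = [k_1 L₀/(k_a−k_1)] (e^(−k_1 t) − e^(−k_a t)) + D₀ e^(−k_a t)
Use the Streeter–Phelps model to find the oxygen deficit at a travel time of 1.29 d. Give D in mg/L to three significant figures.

D ≈ 3.84 mg/L

k_1 L₀/(k_a−k_1) = 0.177×26.6/(0.819−0.177) = 4.708/0.6420 = 7.334 mg/L.
e^(−k_1 t) = e^(−0.177×1.290) = 0.7959; e^(−k_a t) = e^(−0.819×1.290) = 0.3477.
D = 7.334 × (0.7959 − 0.3477) + 1.58 × 0.3477 = 3.287 + 0.5493 = 3.836 mg/L.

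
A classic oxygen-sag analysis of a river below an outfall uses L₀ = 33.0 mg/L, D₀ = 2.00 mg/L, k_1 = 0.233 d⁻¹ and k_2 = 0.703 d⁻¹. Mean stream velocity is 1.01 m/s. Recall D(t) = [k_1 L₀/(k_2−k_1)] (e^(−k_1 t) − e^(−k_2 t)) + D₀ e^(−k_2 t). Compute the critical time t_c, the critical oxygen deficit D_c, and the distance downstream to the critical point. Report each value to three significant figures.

t_c ≈ 2.07 d; D_c ≈ 6.75 mg/L; x_c ≈ 181 km

At the critical point dD/dt = 0, so k_1 L₀ e^(−k_1 t) = k_2 D. Substituting D(t) from the Streeter–Phelps equation and solving for t gives
t_c = ln[(k_2/k_1)(1 − D₀(k_2−k_1)/(k_1 L₀))] / (k_2−k_1).
Here k_2−k_1 = 0.4700 d⁻¹ and 1 − D₀(k_2−k_1)/(k_1 L₀) = 1 − 2.00×0.4700/(0.233×33.0) = 0.8777, so
t_c = ln(3.017 × 0.8777) / 0.4700 = 0.9739 / 0.4700 = 2.072 d.
L(t_c) = L₀ e^(−k_1 t_c) = 33.0 × 0.6170 = 20.36 mg/L, and at the critical point k_2 D_c = k_1 L, so D_c = (0.233/0.703) × 20.36 = 6.749 mg/L.
x_c = v t_c = 1.01 m/s × 2.072 d × 86400 s/d = 180800 m ≈ 181 km.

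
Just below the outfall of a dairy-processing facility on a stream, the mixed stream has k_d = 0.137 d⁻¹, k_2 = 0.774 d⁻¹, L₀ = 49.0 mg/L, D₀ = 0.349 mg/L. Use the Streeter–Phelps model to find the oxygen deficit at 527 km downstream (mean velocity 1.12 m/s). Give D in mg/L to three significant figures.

D ≈ 4.85 mg/L

Travel time t = x/v = 527 km / (1.12 m/s) = 527000 m / 1.12 m/s = 470500 s = 5.446 d.
k_d L₀/(k_2−k_d) = 0.137×49.0/(0.774−0.137) = 6.713/0.6370 = 10.54 mg/L.
e^(−k_d t) = e^(−0.137×5.446) = 0.4742; e^(−k_2 t) = e^(−0.774×5.446) = 0.01477.
D = 10.54 × (0.4742 − 0.01477) + 0.349 × 0.01477 = 4.842 + 0.005154 = 4.847 mg/L.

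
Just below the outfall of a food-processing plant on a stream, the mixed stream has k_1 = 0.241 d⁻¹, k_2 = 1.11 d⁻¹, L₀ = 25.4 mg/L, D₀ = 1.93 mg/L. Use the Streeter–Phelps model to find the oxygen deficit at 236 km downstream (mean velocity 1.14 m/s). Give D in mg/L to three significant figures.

D ≈ 3.60 mg/L

Travel time t = x/v = 236 km / (1.14 m/s) = 236000 m / 1.14 m/s = 207000 s = 2.396 d.
k_1 L₀/(k_2−k_1) = 0.241×25.4/(1.11−0.241) = 6.121/0.8690 = 7.044 mg/L.
e^(−k_1 t) = e^(−0.241×2.396) = 0.5613; e^(−k_2 t) = e^(−1.11×2.396) = 0.06998.
D = 7.044 × (0.5613 − 0.06998) + 1.93 × 0.06998 = 3.461 + 0.1351 = 3.596 mg/L.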